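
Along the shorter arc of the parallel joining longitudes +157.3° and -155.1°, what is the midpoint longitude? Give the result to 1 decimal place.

-178.9°

Signed shortest Δλ from +157.3° to -155.1° is +47.6°.
Midpoint longitude = +157.3° + (+47.6°)/2 = +157.3° + 23.8° = +181.1°.
Normalise into (−180°, 180°]: -178.9°.
(The naïve average (+157.3 + -155.1)/2 = 1.1° is on the wrong side of the globe.)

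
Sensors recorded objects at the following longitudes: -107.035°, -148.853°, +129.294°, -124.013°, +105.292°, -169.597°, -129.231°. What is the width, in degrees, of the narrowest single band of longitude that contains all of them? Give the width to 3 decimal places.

147.673°

Sort the longitudes: -169.597°, -148.853°, -129.231°, -124.013°, -107.035°, +105.292°, +129.294°.
Eastward gaps between consecutive values (wrapping around): 20.744°, 19.622°, 5.218°, 16.978°, 212.327°, 24.002°, 61.109°.
Largest gap = 212.327° ⇒ minimal covering band is its complement: 360° − 212.327° = 147.673°.
Band runs from +105.292° eastward to -107.035°, crossing the antimeridian.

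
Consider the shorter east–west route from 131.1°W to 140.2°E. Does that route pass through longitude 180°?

Yes

Naïve |140.2 − -131.1| = 271.3° > 180°, so the shorter arc goes the other way round — across 180°.
Signed shortest Δλ = ((140.2 − -131.1 + 180) mod 360) − 180 = -88.7°.
Going west by 88.7° from -131.1° passes through 180° before reaching +140.2°.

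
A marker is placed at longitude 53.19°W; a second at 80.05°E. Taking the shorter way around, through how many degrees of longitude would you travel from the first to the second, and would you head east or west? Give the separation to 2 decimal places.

133.24° east

Raw difference: 80.05 − -53.19 = 133.24°.
Normalise into (−180°, 180°]: 133.24° stays 133.24°.
Positive ⇒ the second point lies to the east; separation 133.24°.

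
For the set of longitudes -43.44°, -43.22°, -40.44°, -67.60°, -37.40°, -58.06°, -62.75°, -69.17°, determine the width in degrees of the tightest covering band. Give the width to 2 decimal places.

Sort the longitudes: -69.17°, -67.60°, -62.75°, -58.06°, -43.44°, -43.22°, -40.44°, -37.40°.
Eastward gaps between consecutive values (wrapping around): 1.57°, 4.85°, 4.69°, 14.62°, 0.22°, 2.78°, 3.04°, 328.23°.
Largest gap = 328.23° ⇒ minimal covering band is its complement: 360° − 328.23° = 31.77°.
Band runs from -69.17° eastward to -37.40°.

31.77°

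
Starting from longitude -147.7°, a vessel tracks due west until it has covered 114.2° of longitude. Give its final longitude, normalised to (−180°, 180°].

Start at -147.7°; shift −114.2° → -261.9°.
-261.9° lies outside (−180°, 180°]; add 360° → +98.1°.

+98.1°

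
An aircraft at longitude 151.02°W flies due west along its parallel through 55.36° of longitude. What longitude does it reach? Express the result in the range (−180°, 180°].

Start at -151.02°; shift −55.36° → -206.38°.
-206.38° lies outside (−180°, 180°]; add 360° → +153.62°.

153.62°E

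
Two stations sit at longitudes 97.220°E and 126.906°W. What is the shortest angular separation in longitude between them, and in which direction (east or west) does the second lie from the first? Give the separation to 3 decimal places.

Raw difference: -126.906 − 97.220 = -224.126°.
Normalise into (−180°, 180°]: -224.126° + 360° = 135.874°.
Positive ⇒ the second point lies to the east; separation 135.874°.

135.874° east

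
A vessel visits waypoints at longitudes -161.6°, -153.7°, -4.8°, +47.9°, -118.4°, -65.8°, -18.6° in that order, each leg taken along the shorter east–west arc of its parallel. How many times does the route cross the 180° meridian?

0

Leg 1: -161.6° → -153.7°, shortest Δλ = 7.9° (east) — does not cross 180°.
Leg 2: -153.7° → -4.8°, shortest Δλ = 148.9° (east) — does not cross 180°.
Leg 3: -4.8° → +47.9°, shortest Δλ = 52.7° (east) — does not cross 180°.
Leg 4: +47.9° → -118.4°, shortest Δλ = -166.3° (west) — does not cross 180°.
Leg 5: -118.4° → -65.8°, shortest Δλ = 52.6° (east) — does not cross 180°.
Leg 6: -65.8° → -18.6°, shortest Δλ = 47.2° (east) — does not cross 180°.
Total crossings: 0.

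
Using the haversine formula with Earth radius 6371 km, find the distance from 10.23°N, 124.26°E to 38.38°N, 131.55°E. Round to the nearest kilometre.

3213 km

Δλ = 131.55 − 124.26 = 7.29°.
Δφ = 38.38 − 10.23 = 28.15°.
a = sin²(Δφ/2) + cos φ₁ · cos φ₂ · sin²(Δλ/2) = 0.062260.
c = 2·atan2(√a, √(1−a)) = 0.50437 rad → d = 6371·c ≈ 3213.34 km.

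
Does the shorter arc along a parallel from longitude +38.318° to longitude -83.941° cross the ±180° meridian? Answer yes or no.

Signed shortest Δλ = ((-83.941 − 38.318 + 180) mod 360) − 180 = -122.259°.
Going west by 122.259° from +38.318° reaches -83.941° without touching 180°.

No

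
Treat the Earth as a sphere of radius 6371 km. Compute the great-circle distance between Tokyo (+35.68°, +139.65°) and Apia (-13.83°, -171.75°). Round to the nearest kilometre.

Δλ = -171.75 − 139.65 = -311.40°; wrapped into (−180°, 180°]: 48.60°.
Δφ = -13.83 − 35.68 = -49.51°.
a = sin²(Δφ/2) + cos φ₁ · cos φ₂ · sin²(Δλ/2) = 0.308911.
c = 2·atan2(√a, √(1−a)) = 1.17864 rad → d = 6371·c ≈ 7509.14 km.

7509 km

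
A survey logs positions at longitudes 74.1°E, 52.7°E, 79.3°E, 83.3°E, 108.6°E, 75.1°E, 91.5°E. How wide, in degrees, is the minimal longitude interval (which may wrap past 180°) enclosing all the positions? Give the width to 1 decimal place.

55.9°

Sort the longitudes: +52.7°, +74.1°, +75.1°, +79.3°, +83.3°, +91.5°, +108.6°.
Eastward gaps between consecutive values (wrapping around): 21.4°, 1.0°, 4.2°, 4.0°, 8.2°, 17.1°, 304.1°.
Largest gap = 304.1° ⇒ minimal covering band is its complement: 360° − 304.1° = 55.9°.
Band runs from +52.7° eastward to +108.6°.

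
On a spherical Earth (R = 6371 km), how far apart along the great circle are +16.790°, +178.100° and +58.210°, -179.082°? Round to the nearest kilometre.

Δλ = -179.082 − 178.100 = -357.182°; wrapped into (−180°, 180°]: 2.818°.
Δφ = 58.210 − 16.790 = 41.420°.
a = sin²(Δφ/2) + cos φ₁ · cos φ₂ · sin²(Δλ/2) = 0.125365.
c = 2·atan2(√a, √(1−a)) = 0.72384 rad → d = 6371·c ≈ 4611.56 km.

4612 km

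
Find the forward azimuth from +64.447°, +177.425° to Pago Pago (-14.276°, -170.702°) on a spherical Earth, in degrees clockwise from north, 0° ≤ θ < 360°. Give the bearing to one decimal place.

168.3°

Δλ = -170.702 − 177.425 = -348.127°; wrapped into (−180°, 180°]: 11.873°.
θ = atan2( sin Δλ · cos φ₂ , cos φ₁ · sin φ₂ − sin φ₁ · cos φ₂ · cos Δλ )
  = atan2(0.19939, -0.96199) = 168.290° → normalised to [0°, 360°): 168.290°.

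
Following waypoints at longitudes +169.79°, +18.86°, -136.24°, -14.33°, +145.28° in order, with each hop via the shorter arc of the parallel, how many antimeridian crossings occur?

0

Leg 1: +169.79° → +18.86°, shortest Δλ = -150.93° (west) — does not cross 180°.
Leg 2: +18.86° → -136.24°, shortest Δλ = -155.1° (west) — does not cross 180°.
Leg 3: -136.24° → -14.33°, shortest Δλ = 121.91° (east) — does not cross 180°.
Leg 4: -14.33° → +145.28°, shortest Δλ = 159.61° (east) — does not cross 180°.
Total crossings: 0.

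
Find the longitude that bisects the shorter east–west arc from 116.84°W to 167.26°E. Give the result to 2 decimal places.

154.79°W

Signed shortest Δλ from -116.84° to +167.26° is -75.90°.
Midpoint longitude = -116.84° + (-75.90°)/2 = -116.84° − 37.95° = -154.79°.
(The naïve average (-116.84 + +167.26)/2 = 25.21° is on the wrong side of the globe.)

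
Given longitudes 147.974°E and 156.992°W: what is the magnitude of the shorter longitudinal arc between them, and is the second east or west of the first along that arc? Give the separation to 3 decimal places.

Raw difference: -156.992 − 147.974 = -304.966°.
Normalise into (−180°, 180°]: -304.966° + 360° = 55.034°.
Positive ⇒ the second point lies to the east; separation 55.034°.

55.034° east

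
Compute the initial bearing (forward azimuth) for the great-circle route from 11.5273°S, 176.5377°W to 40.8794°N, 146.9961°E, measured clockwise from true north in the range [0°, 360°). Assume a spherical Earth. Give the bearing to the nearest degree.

329°

Δλ = 146.9961 − -176.5377 = 323.5338°; wrapped into (−180°, 180°]: -36.4662°.
θ = atan2( sin Δλ · cos φ₂ , cos φ₁ · sin φ₂ − sin φ₁ · cos φ₂ · cos Δλ )
  = atan2(-0.44938, 0.76278) = -30.504° → normalised to [0°, 360°): 329.496°.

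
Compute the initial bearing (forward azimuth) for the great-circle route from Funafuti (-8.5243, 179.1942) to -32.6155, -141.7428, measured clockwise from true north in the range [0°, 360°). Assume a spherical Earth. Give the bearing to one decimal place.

129.4°

Δλ = -141.7428 − 179.1942 = -320.9370°; wrapped into (−180°, 180°]: 39.0630°.
θ = atan2( sin Δλ · cos φ₂ , cos φ₁ · sin φ₂ − sin φ₁ · cos φ₂ · cos Δλ )
  = atan2(0.53080, -0.43610) = 129.406° → normalised to [0°, 360°): 129.406°.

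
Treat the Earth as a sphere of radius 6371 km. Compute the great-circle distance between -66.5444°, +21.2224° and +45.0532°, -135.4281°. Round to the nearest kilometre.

17252 km

Δλ = -135.4281 − 21.2224 = -156.6505°.
Δφ = 45.0532 − -66.5444 = 111.5976°.
a = sin²(Δφ/2) + cos φ₁ · cos φ₂ · sin²(Δλ/2) = 0.953723.
c = 2·atan2(√a, √(1−a)) = 2.70796 rad → d = 6371·c ≈ 17252.41 km.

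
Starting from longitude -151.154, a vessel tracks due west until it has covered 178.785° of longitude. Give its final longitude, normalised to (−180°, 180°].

Start at -151.154°; shift −178.785° → -329.939°.
-329.939° lies outside (−180°, 180°]; add 360° → +30.061°.

+30.061°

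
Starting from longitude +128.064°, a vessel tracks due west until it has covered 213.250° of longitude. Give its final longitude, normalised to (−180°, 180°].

-85.186°

Start at +128.064°; shift −213.250° → -85.186°.
-85.186° already lies in (−180°, 180°].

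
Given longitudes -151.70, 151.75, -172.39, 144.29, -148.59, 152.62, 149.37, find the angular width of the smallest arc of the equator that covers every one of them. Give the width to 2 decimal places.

Sort the longitudes: -172.39°, -151.70°, -148.59°, +144.29°, +149.37°, +151.75°, +152.62°.
Eastward gaps between consecutive values (wrapping around): 20.69°, 3.11°, 292.88°, 5.08°, 2.38°, 0.87°, 34.99°.
Largest gap = 292.88° ⇒ minimal covering band is its complement: 360° − 292.88° = 67.12°.
Band runs from +144.29° eastward to -148.59°, crossing the antimeridian.

67.12°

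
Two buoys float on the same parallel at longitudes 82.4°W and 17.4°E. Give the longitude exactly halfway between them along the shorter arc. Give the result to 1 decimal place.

Signed shortest Δλ from -82.4° to +17.4° is +99.8°.
Midpoint longitude = -82.4° + (+99.8°)/2 = -82.4° + 49.9° = -32.5°.

32.5°W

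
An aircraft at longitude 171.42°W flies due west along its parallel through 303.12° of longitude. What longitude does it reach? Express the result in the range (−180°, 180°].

114.54°W

Start at -171.42°; shift −303.12° → -474.54°.
-474.54° lies outside (−180°, 180°]; add 360° → -114.54°.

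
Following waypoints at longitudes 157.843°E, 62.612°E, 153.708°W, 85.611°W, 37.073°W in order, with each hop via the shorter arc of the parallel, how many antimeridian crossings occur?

1

Leg 1: +157.843° → +62.612°, shortest Δλ = -95.231° (west) — does not cross 180°.
Leg 2: +62.612° → -153.708°, shortest Δλ = 143.68° (east) — crosses 180°.
Leg 3: -153.708° → -85.611°, shortest Δλ = 68.097° (east) — does not cross 180°.
Leg 4: -85.611° → -37.073°, shortest Δλ = 48.538° (east) — does not cross 180°.
Total crossings: 1.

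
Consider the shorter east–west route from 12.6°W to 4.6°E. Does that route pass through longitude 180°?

No

Signed shortest Δλ = ((4.6 − -12.6 + 180) mod 360) − 180 = 17.2°.
Going east by 17.2° from -12.6° reaches +4.6° without touching 180°.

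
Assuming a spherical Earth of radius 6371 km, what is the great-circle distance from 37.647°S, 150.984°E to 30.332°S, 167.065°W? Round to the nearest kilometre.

Δλ = -167.065 − 150.984 = -318.049°; wrapped into (−180°, 180°]: 41.951°.
Δφ = -30.332 − -37.647 = 7.315°.
a = sin²(Δφ/2) + cos φ₁ · cos φ₂ · sin²(Δλ/2) = 0.091642.
c = 2·atan2(√a, √(1−a)) = 0.61510 rad → d = 6371·c ≈ 3918.80 km.

3919 km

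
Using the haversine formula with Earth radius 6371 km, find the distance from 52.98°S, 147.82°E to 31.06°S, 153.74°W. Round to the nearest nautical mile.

Δλ = -153.74 − 147.82 = -301.56°; wrapped into (−180°, 180°]: 58.44°.
Δφ = -31.06 − -52.98 = 21.92°.
a = sin²(Δφ/2) + cos φ₁ · cos φ₂ · sin²(Δλ/2) = 0.159057.
c = 2·atan2(√a, √(1−a)) = 0.82046 rad → d = 6371·c ≈ 5227.15 km ≈ 2822.43 nmi.

2822 nmi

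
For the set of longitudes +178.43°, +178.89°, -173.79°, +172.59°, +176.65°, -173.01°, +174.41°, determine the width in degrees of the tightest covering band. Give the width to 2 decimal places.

14.40°

Sort the longitudes: -173.79°, -173.01°, +172.59°, +174.41°, +176.65°, +178.43°, +178.89°.
Eastward gaps between consecutive values (wrapping around): 0.78°, 345.60°, 1.82°, 2.24°, 1.78°, 0.46°, 7.32°.
Largest gap = 345.60° ⇒ minimal covering band is its complement: 360° − 345.60° = 14.40°.
Band runs from +172.59° eastward to -173.01°, crossing the antimeridian.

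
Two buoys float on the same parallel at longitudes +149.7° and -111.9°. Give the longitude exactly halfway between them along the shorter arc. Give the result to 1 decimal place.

-161.1°

Signed shortest Δλ from +149.7° to -111.9° is +98.4°.
Midpoint longitude = +149.7° + (+98.4°)/2 = +149.7° + 49.2° = +198.9°.
Normalise into (−180°, 180°]: -161.1°.
(The naïve average (+149.7 + -111.9)/2 = 18.9° is on the wrong side of the globe.)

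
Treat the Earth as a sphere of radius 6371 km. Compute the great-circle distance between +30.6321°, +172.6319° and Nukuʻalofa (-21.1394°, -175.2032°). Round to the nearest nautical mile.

3187 nmi

Δλ = -175.2032 − 172.6319 = -347.8351°; wrapped into (−180°, 180°]: 12.1649°.
Δφ = -21.1394 − 30.6321 = -51.7715°.
a = sin²(Δφ/2) + cos φ₁ · cos φ₂ · sin²(Δλ/2) = 0.199611.
c = 2·atan2(√a, √(1−a)) = 0.92632 rad → d = 6371·c ≈ 5901.60 km ≈ 3186.61 nmi.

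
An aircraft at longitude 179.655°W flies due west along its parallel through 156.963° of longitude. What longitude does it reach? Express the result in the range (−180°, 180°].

Start at -179.655°; shift −156.963° → -336.618°.
-336.618° lies outside (−180°, 180°]; add 360° → +23.382°.

23.382°E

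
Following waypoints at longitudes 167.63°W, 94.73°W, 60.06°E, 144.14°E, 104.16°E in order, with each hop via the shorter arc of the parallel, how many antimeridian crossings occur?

0

Leg 1: -167.63° → -94.73°, shortest Δλ = 72.9° (east) — does not cross 180°.
Leg 2: -94.73° → +60.06°, shortest Δλ = 154.79° (east) — does not cross 180°.
Leg 3: +60.06° → +144.14°, shortest Δλ = 84.08° (east) — does not cross 180°.
Leg 4: +144.14° → +104.16°, shortest Δλ = -39.98° (west) — does not cross 180°.
Total crossings: 0.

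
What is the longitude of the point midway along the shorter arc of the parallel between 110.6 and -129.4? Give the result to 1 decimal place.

+170.6°

Signed shortest Δλ from +110.6° to -129.4° is +120.0°.
Midpoint longitude = +110.6° + (+120.0°)/2 = +110.6° + 60.0° = +170.6°.
(The naïve average (+110.6 + -129.4)/2 = -9.4° is on the wrong side of the globe.)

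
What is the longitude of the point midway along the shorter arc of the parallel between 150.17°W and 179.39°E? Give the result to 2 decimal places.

Signed shortest Δλ from -150.17° to +179.39° is -30.44°.
Midpoint longitude = -150.17° + (-30.44°)/2 = -150.17° − 15.22° = -165.39°.
(The naïve average (-150.17 + +179.39)/2 = 14.61° is on the wrong side of the globe.)

165.39°W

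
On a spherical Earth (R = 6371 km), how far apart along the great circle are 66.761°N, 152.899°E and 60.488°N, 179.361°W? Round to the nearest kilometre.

Δλ = -179.361 − 152.899 = -332.260°; wrapped into (−180°, 180°]: 27.740°.
Δφ = 60.488 − 66.761 = -6.273°.
a = sin²(Δφ/2) + cos φ₁ · cos φ₂ · sin²(Δλ/2) = 0.014163.
c = 2·atan2(√a, √(1−a)) = 0.23858 rad → d = 6371·c ≈ 1520.01 km.

1520 km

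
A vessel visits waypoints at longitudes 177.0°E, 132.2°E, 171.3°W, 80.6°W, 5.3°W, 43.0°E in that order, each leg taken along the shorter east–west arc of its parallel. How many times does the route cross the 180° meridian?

Leg 1: +177.0° → +132.2°, shortest Δλ = -44.8° (west) — does not cross 180°.
Leg 2: +132.2° → -171.3°, shortest Δλ = 56.5° (east) — crosses 180°.
Leg 3: -171.3° → -80.6°, shortest Δλ = 90.7° (east) — does not cross 180°.
Leg 4: -80.6° → -5.3°, shortest Δλ = 75.3° (east) — does not cross 180°.
Leg 5: -5.3° → +43.0°, shortest Δλ = 48.3° (east) — does not cross 180°.
Total crossings: 1.

1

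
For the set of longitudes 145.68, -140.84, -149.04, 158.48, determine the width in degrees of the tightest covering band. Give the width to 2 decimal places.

Sort the longitudes: -149.04°, -140.84°, +145.68°, +158.48°.
Eastward gaps between consecutive values (wrapping around): 8.20°, 286.52°, 12.80°, 52.48°.
Largest gap = 286.52° ⇒ minimal covering band is its complement: 360° − 286.52° = 73.48°.
Band runs from +145.68° eastward to -140.84°, crossing the antimeridian.

73.48°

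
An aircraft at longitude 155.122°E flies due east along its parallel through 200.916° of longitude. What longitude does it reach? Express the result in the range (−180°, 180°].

Start at +155.122°; shift +200.916° → +356.038°.
+356.038° lies outside (−180°, 180°]; subtract 360° → -3.962°.

3.962°W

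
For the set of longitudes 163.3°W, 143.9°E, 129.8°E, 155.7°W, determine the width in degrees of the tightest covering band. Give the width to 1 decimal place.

Sort the longitudes: -163.3°, -155.7°, +129.8°, +143.9°.
Eastward gaps between consecutive values (wrapping around): 7.6°, 285.5°, 14.1°, 52.8°.
Largest gap = 285.5° ⇒ minimal covering band is its complement: 360° − 285.5° = 74.5°.
Band runs from +129.8° eastward to -155.7°, crossing the antimeridian.

74.5°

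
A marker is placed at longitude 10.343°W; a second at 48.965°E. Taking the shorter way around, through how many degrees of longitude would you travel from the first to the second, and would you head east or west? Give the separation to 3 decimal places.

Raw difference: 48.965 − -10.343 = 59.308°.
Normalise into (−180°, 180°]: 59.308° stays 59.308°.
Positive ⇒ the second point lies to the east; separation 59.308°.

59.308° east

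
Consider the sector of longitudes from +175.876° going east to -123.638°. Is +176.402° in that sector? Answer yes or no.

Band width going east from +175.876° to -123.638°: ((-123.638 − 175.876) mod 360) = 60.486°.
Offset of +176.402° east of the west edge: ((176.402 − 175.876) mod 360) = 0.526°.
0.526° ≤ 60.486° ⇒ inside.

Yes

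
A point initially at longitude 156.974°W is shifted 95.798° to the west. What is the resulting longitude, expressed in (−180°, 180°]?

Start at -156.974°; shift −95.798° → -252.772°.
-252.772° lies outside (−180°, 180°]; add 360° → +107.228°.

107.228°E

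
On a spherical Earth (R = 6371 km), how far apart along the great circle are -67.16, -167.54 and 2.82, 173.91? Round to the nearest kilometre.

7917 km

Δλ = 173.91 − -167.54 = 341.45°; wrapped into (−180°, 180°]: -18.55°.
Δφ = 2.82 − -67.16 = 69.98°.
a = sin²(Δφ/2) + cos φ₁ · cos φ₂ · sin²(Δλ/2) = 0.338897.
c = 2·atan2(√a, √(1−a)) = 1.24274 rad → d = 6371·c ≈ 7917.48 km.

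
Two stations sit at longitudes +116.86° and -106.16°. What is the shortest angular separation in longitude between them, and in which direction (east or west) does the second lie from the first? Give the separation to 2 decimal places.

136.98° east

Raw difference: -106.16 − 116.86 = -223.02°.
Normalise into (−180°, 180°]: -223.02° + 360° = 136.98°.
Positive ⇒ the second point lies to the east; separation 136.98°.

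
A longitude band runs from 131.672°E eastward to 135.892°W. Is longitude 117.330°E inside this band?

No

Band width going east from +131.672° to -135.892°: ((-135.892 − 131.672) mod 360) = 92.436°.
Offset of +117.330° east of the west edge: ((117.330 − 131.672) mod 360) = 345.658°.
345.658° > 92.436° ⇒ outside.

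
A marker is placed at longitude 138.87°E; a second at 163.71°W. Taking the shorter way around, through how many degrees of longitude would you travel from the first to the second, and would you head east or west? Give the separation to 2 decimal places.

Raw difference: -163.71 − 138.87 = -302.58°.
Normalise into (−180°, 180°]: -302.58° + 360° = 57.42°.
Positive ⇒ the second point lies to the east; separation 57.42°.

57.42° east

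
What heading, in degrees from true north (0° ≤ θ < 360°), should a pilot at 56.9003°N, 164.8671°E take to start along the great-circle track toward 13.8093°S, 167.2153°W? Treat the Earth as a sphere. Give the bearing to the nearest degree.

152°

Δλ = -167.2153 − 164.8671 = -332.0824°; wrapped into (−180°, 180°]: 27.9176°.
θ = atan2( sin Δλ · cos φ₂ , cos φ₁ · sin φ₂ − sin φ₁ · cos φ₂ · cos Δλ )
  = atan2(0.45467, -0.84918) = 151.835° → normalised to [0°, 360°): 151.835°.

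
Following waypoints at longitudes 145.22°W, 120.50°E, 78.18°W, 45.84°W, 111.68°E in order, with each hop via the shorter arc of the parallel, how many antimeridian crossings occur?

2

Leg 1: -145.22° → +120.50°, shortest Δλ = -94.28° (west) — crosses 180°.
Leg 2: +120.50° → -78.18°, shortest Δλ = 161.32° (east) — crosses 180°.
Leg 3: -78.18° → -45.84°, shortest Δλ = 32.34° (east) — does not cross 180°.
Leg 4: -45.84° → +111.68°, shortest Δλ = 157.52° (east) — does not cross 180°.
Total crossings: 2.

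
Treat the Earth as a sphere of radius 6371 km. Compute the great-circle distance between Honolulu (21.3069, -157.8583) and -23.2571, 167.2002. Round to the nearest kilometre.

Δλ = 167.2002 − -157.8583 = 325.0585°; wrapped into (−180°, 180°]: -34.9415°.
Δφ = -23.2571 − 21.3069 = -44.5640°.
a = sin²(Δφ/2) + cos φ₁ · cos φ₂ · sin²(Δλ/2) = 0.220914.
c = 2·atan2(√a, √(1−a)) = 0.97861 rad → d = 6371·c ≈ 6234.76 km.

6235 km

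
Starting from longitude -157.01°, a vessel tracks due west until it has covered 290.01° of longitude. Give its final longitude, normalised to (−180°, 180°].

-87.02°

Start at -157.01°; shift −290.01° → -447.02°.
-447.02° lies outside (−180°, 180°]; add 360° → -87.02°.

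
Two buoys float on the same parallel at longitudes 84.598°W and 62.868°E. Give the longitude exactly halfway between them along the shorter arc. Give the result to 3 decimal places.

Signed shortest Δλ from -84.598° to +62.868° is +147.466°.
Midpoint longitude = -84.598° + (+147.466°)/2 = -84.598° + 73.733° = -10.865°.

10.865°W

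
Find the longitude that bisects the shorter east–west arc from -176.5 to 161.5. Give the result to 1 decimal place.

Signed shortest Δλ from -176.5° to +161.5° is -22.0°.
Midpoint longitude = -176.5° + (-22.0°)/2 = -176.5° − 11.0° = -187.5°.
Normalise into (−180°, 180°]: +172.5°.
(The naïve average (-176.5 + +161.5)/2 = -7.5° is on the wrong side of the globe.)

+172.5°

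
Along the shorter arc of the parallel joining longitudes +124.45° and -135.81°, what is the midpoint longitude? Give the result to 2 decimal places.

Signed shortest Δλ from +124.45° to -135.81° is +99.74°.
Midpoint longitude = +124.45° + (+99.74°)/2 = +124.45° + 49.87° = +174.32°.
(The naïve average (+124.45 + -135.81)/2 = -5.68° is on the wrong side of the globe.)

+174.32°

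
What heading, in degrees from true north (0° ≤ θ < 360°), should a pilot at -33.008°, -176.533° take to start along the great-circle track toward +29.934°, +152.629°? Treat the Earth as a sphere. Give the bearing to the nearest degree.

332°

Δλ = 152.629 − -176.533 = 329.162°; wrapped into (−180°, 180°]: -30.838°.
θ = atan2( sin Δλ · cos φ₂ , cos φ₁ · sin φ₂ − sin φ₁ · cos φ₂ · cos Δλ )
  = atan2(-0.44423, 0.82380) = -28.335° → normalised to [0°, 360°): 331.665°.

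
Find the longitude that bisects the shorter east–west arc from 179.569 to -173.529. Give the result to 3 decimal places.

Signed shortest Δλ from +179.569° to -173.529° is +6.902°.
Midpoint longitude = +179.569° + (+6.902°)/2 = +179.569° + 3.451° = +183.020°.
Normalise into (−180°, 180°]: -176.980°.
(The naïve average (+179.569 + -173.529)/2 = 3.02° is on the wrong side of the globe.)

-176.980°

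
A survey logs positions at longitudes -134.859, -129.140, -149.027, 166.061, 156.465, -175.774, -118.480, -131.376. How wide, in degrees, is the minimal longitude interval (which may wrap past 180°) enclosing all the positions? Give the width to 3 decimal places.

Sort the longitudes: -175.774°, -149.027°, -134.859°, -131.376°, -129.140°, -118.480°, +156.465°, +166.061°.
Eastward gaps between consecutive values (wrapping around): 26.747°, 14.168°, 3.483°, 2.236°, 10.660°, 274.945°, 9.596°, 18.165°.
Largest gap = 274.945° ⇒ minimal covering band is its complement: 360° − 274.945° = 85.055°.
Band runs from +156.465° eastward to -118.480°, crossing the antimeridian.

85.055°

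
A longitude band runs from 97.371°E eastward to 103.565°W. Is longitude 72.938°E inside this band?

Band width going east from +97.371° to -103.565°: ((-103.565 − 97.371) mod 360) = 159.064°.
Offset of +72.938° east of the west edge: ((72.938 − 97.371) mod 360) = 335.567°.
335.567° > 159.064° ⇒ outside.

No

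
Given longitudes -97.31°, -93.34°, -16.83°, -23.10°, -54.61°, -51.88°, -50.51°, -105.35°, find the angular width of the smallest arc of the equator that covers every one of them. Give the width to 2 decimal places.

Sort the longitudes: -105.35°, -97.31°, -93.34°, -54.61°, -51.88°, -50.51°, -23.10°, -16.83°.
Eastward gaps between consecutive values (wrapping around): 8.04°, 3.97°, 38.73°, 2.73°, 1.37°, 27.41°, 6.27°, 271.48°.
Largest gap = 271.48° ⇒ minimal covering band is its complement: 360° − 271.48° = 88.52°.
Band runs from -105.35° eastward to -16.83°.

88.52°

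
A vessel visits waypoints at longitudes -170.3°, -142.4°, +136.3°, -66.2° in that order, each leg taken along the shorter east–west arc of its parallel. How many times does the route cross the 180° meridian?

2

Leg 1: -170.3° → -142.4°, shortest Δλ = 27.9° (east) — does not cross 180°.
Leg 2: -142.4° → +136.3°, shortest Δλ = -81.3° (west) — crosses 180°.
Leg 3: +136.3° → -66.2°, shortest Δλ = 157.5° (east) — crosses 180°.
Total crossings: 2.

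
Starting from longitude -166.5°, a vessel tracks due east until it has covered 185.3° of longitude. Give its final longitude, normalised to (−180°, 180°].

+18.8°

Start at -166.5°; shift +185.3° → +18.8°.
+18.8° already lies in (−180°, 180°].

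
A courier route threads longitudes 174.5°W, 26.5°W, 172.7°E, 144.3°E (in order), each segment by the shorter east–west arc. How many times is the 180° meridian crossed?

1

Leg 1: -174.5° → -26.5°, shortest Δλ = 148.0° (east) — does not cross 180°.
Leg 2: -26.5° → +172.7°, shortest Δλ = -160.8° (west) — crosses 180°.
Leg 3: +172.7° → +144.3°, shortest Δλ = -28.4° (west) — does not cross 180°.
Total crossings: 1.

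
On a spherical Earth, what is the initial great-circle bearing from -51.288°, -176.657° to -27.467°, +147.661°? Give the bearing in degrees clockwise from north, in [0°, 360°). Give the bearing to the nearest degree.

298°

Δλ = 147.661 − -176.657 = 324.318°; wrapped into (−180°, 180°]: -35.682°.
θ = atan2( sin Δλ · cos φ₂ , cos φ₁ · sin φ₂ − sin φ₁ · cos φ₂ · cos Δλ )
  = atan2(-0.51754, 0.27391) = -62.110° → normalised to [0°, 360°): 297.890°.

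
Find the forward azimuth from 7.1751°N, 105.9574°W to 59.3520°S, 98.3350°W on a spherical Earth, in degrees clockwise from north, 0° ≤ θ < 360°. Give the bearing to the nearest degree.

Δλ = -98.3350 − -105.9574 = 7.6224°.
θ = atan2( sin Δλ · cos φ₂ , cos φ₁ · sin φ₂ − sin φ₁ · cos φ₂ · cos Δλ )
  = atan2(0.06762, -0.91669) = 175.781° → normalised to [0°, 360°): 175.781°.

176°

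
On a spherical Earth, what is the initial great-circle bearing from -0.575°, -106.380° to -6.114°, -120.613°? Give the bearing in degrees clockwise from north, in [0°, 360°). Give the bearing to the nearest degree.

Δλ = -120.613 − -106.380 = -14.233°.
θ = atan2( sin Δλ · cos φ₂ , cos φ₁ · sin φ₂ − sin φ₁ · cos φ₂ · cos Δλ )
  = atan2(-0.24447, -0.09683) = -111.608° → normalised to [0°, 360°): 248.392°.

248°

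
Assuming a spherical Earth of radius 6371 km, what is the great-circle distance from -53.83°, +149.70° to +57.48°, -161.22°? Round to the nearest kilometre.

13146 km

Δλ = -161.22 − 149.70 = -310.92°; wrapped into (−180°, 180°]: 49.08°.
Δφ = 57.48 − -53.83 = 111.31°.
a = sin²(Δφ/2) + cos φ₁ · cos φ₂ · sin²(Δλ/2) = 0.736437.
c = 2·atan2(√a, √(1−a)) = 2.06335 rad → d = 6371·c ≈ 13145.57 km.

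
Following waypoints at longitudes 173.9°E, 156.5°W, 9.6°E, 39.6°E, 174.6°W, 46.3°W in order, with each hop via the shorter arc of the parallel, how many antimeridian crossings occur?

Leg 1: +173.9° → -156.5°, shortest Δλ = 29.6° (east) — crosses 180°.
Leg 2: -156.5° → +9.6°, shortest Δλ = 166.1° (east) — does not cross 180°.
Leg 3: +9.6° → +39.6°, shortest Δλ = 30.0° (east) — does not cross 180°.
Leg 4: +39.6° → -174.6°, shortest Δλ = 145.8° (east) — crosses 180°.
Leg 5: -174.6° → -46.3°, shortest Δλ = 128.3° (east) — does not cross 180°.
Total crossings: 2.

2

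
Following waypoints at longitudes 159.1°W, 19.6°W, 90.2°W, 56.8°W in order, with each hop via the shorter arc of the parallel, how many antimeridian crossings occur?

0

Leg 1: -159.1° → -19.6°, shortest Δλ = 139.5° (east) — does not cross 180°.
Leg 2: -19.6° → -90.2°, shortest Δλ = -70.6° (west) — does not cross 180°.
Leg 3: -90.2° → -56.8°, shortest Δλ = 33.4° (east) — does not cross 180°.
Total crossings: 0.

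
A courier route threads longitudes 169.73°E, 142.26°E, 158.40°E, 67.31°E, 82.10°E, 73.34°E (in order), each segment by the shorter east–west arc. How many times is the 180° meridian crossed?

0

Leg 1: +169.73° → +142.26°, shortest Δλ = -27.47° (west) — does not cross 180°.
Leg 2: +142.26° → +158.40°, shortest Δλ = 16.14° (east) — does not cross 180°.
Leg 3: +158.40° → +67.31°, shortest Δλ = -91.09° (west) — does not cross 180°.
Leg 4: +67.31° → +82.10°, shortest Δλ = 14.79° (east) — does not cross 180°.
Leg 5: +82.10° → +73.34°, shortest Δλ = -8.76° (west) — does not cross 180°.
Total crossings: 0.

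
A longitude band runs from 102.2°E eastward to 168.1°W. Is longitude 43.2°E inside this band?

No

Band width going east from +102.2° to -168.1°: ((-168.1 − 102.2) mod 360) = 89.7°.
Offset of +43.2° east of the west edge: ((43.2 − 102.2) mod 360) = 301.0°.
301.0° > 89.7° ⇒ outside.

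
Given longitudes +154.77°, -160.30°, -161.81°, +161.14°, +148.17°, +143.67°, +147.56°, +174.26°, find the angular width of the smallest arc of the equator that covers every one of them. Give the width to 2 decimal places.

Sort the longitudes: -161.81°, -160.30°, +143.67°, +147.56°, +148.17°, +154.77°, +161.14°, +174.26°.
Eastward gaps between consecutive values (wrapping around): 1.51°, 303.97°, 3.89°, 0.61°, 6.60°, 6.37°, 13.12°, 23.93°.
Largest gap = 303.97° ⇒ minimal covering band is its complement: 360° − 303.97° = 56.03°.
Band runs from +143.67° eastward to -160.30°, crossing the antimeridian.

56.03°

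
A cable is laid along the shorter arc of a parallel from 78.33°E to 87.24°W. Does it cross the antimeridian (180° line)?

No

Signed shortest Δλ = ((-87.24 − 78.33 + 180) mod 360) − 180 = -165.57°.
Going west by 165.57° from +78.33° reaches -87.24° without touching 180°.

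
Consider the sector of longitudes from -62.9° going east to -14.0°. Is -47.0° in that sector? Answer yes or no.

Yes

Band width going east from -62.9° to -14.0°: ((-14.0 − -62.9) mod 360) = 48.9°.
Offset of -47.0° east of the west edge: ((-47.0 − -62.9) mod 360) = 15.9°.
15.9° ≤ 48.9° ⇒ inside.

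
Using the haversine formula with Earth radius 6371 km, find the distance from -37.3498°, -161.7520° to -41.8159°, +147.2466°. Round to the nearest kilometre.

4335 km

Δλ = 147.2466 − -161.7520 = 308.9986°; wrapped into (−180°, 180°]: -51.0014°.
Δφ = -41.8159 − -37.3498 = -4.4661°.
a = sin²(Δφ/2) + cos φ₁ · cos φ₂ · sin²(Δλ/2) = 0.111331.
c = 2·atan2(√a, √(1−a)) = 0.68037 rad → d = 6371·c ≈ 4334.67 km.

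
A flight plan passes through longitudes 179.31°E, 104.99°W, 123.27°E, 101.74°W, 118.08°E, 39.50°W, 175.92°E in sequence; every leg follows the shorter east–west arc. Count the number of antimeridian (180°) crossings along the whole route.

Leg 1: +179.31° → -104.99°, shortest Δλ = 75.7° (east) — crosses 180°.
Leg 2: -104.99° → +123.27°, shortest Δλ = -131.74° (west) — crosses 180°.
Leg 3: +123.27° → -101.74°, shortest Δλ = 134.99° (east) — crosses 180°.
Leg 4: -101.74° → +118.08°, shortest Δλ = -140.18° (west) — crosses 180°.
Leg 5: +118.08° → -39.50°, shortest Δλ = -157.58° (west) — does not cross 180°.
Leg 6: -39.50° → +175.92°, shortest Δλ = -144.58° (west) — crosses 180°.
Total crossings: 5.

5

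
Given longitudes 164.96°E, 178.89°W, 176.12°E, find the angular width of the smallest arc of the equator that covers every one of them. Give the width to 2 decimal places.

Sort the longitudes: -178.89°, +164.96°, +176.12°.
Eastward gaps between consecutive values (wrapping around): 343.85°, 11.16°, 4.99°.
Largest gap = 343.85° ⇒ minimal covering band is its complement: 360° − 343.85° = 16.15°.
Band runs from +164.96° eastward to -178.89°, crossing the antimeridian.

16.15°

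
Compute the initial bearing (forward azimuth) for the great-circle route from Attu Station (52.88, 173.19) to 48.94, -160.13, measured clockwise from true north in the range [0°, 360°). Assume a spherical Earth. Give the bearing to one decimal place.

92.5°

Δλ = -160.13 − 173.19 = -333.32°; wrapped into (−180°, 180°]: 26.68°.
θ = atan2( sin Δλ · cos φ₂ , cos φ₁ · sin φ₂ − sin φ₁ · cos φ₂ · cos Δλ )
  = atan2(0.29493, -0.01295) = 92.514° → normalised to [0°, 360°): 92.514°.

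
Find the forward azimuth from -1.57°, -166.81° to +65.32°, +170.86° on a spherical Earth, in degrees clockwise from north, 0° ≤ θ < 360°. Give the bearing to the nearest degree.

350°

Δλ = 170.86 − -166.81 = 337.67°; wrapped into (−180°, 180°]: -22.33°.
θ = atan2( sin Δλ · cos φ₂ , cos φ₁ · sin φ₂ − sin φ₁ · cos φ₂ · cos Δλ )
  = atan2(-0.15864, 0.91890) = -9.795° → normalised to [0°, 360°): 350.205°.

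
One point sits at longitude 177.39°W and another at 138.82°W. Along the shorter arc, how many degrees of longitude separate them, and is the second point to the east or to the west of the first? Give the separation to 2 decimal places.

38.57° east

Raw difference: -138.82 − -177.39 = 38.57°.
Normalise into (−180°, 180°]: 38.57° stays 38.57°.
Positive ⇒ the second point lies to the east; separation 38.57°.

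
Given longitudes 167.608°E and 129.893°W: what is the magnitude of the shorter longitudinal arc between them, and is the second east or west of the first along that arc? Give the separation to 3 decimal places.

62.499° east

Raw difference: -129.893 − 167.608 = -297.501°.
Normalise into (−180°, 180°]: -297.501° + 360° = 62.499°.
Positive ⇒ the second point lies to the east; separation 62.499°.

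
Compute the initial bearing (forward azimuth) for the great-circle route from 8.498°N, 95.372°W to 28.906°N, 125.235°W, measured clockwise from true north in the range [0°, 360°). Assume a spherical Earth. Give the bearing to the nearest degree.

Δλ = -125.235 − -95.372 = -29.863°.
θ = atan2( sin Δλ · cos φ₂ , cos φ₁ · sin φ₂ − sin φ₁ · cos φ₂ · cos Δλ )
  = atan2(-0.43589, 0.36588) = -49.991° → normalised to [0°, 360°): 310.009°.

310°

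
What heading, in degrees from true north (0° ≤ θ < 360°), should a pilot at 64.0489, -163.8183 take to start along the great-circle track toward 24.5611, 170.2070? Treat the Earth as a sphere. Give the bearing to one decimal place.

215.8°

Δλ = 170.2070 − -163.8183 = 334.0253°; wrapped into (−180°, 180°]: -25.9747°.
θ = atan2( sin Δλ · cos φ₂ , cos φ₁ · sin φ₂ − sin φ₁ · cos φ₂ · cos Δλ )
  = atan2(-0.39835, -0.55330) = -144.248° → normalised to [0°, 360°): 215.752°.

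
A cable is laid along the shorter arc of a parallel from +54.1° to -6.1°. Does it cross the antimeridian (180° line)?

Signed shortest Δλ = ((-6.1 − 54.1 + 180) mod 360) − 180 = -60.2°.
Going west by 60.2° from +54.1° reaches -6.1° without touching 180°.

No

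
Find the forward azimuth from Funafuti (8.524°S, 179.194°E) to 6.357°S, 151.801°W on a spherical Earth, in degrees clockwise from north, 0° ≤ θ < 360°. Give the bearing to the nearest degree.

88°

Δλ = -151.801 − 179.194 = -330.995°; wrapped into (−180°, 180°]: 29.005°.
θ = atan2( sin Δλ · cos φ₂ , cos φ₁ · sin φ₂ − sin φ₁ · cos φ₂ · cos Δλ )
  = atan2(0.48190, 0.01934) = 87.702° → normalised to [0°, 360°): 87.702°.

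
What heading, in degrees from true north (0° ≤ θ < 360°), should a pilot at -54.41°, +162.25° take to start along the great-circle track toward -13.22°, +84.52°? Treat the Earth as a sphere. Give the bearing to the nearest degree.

Δλ = 84.52 − 162.25 = -77.73°.
θ = atan2( sin Δλ · cos φ₂ , cos φ₁ · sin φ₂ − sin φ₁ · cos φ₂ · cos Δλ )
  = atan2(-0.95126, 0.03515) = -87.884° → normalised to [0°, 360°): 272.116°.

272°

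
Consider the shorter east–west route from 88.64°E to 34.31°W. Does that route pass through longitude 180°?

No

Signed shortest Δλ = ((-34.31 − 88.64 + 180) mod 360) − 180 = -122.95°.
Going west by 122.95° from +88.64° reaches -34.31° without touching 180°.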